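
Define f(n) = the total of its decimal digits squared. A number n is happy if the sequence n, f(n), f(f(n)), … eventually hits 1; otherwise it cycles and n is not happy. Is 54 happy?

54 → 5² + 4² = 25 + 16 = 41
41 → 4² + 1² = 16 + 1 = 17
17 → 1² + 7² = 1 + 49 = 50
50 → 5² + 0² = 25 + 0 = 25
25 → 2² + 5² = 4 + 25 = 29
29 → 2² + 9² = 4 + 81 = 85
85 → 8² + 5² = 64 + 25 = 89
89 → 8² + 9² = 64 + 81 = 145
145 → 1² + 4² + 5² = 1 + 16 + 25 = 42
42 → 4² + 2² = 16 + 4 = 20
20 → 2² + 0² = 4 + 0 = 4
4 → 4² = 16
16 → 1² + 6² = 1 + 36 = 37
37 → 3² + 7² = 9 + 49 = 58
58 → 5² + 8² = 25 + 64 = 89  — 89 already seen; the sequence cycles without reaching 1.

not happy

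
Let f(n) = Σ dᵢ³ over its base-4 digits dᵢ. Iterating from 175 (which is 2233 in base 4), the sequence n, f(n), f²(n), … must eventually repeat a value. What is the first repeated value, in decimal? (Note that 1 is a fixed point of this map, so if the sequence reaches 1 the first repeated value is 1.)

175 = (2,2,3,3)_4 → 2³ + 2³ + 3³ + 3³ = 70
70 = (1,0,1,2)_4 → 1³ + 0³ + 1³ + 2³ = 10
10 = (2,2)_4 → 2³ + 2³ = 16
16 = (1,0,0)_4 → 1³ + 0³ + 0³ = 1  — reached the fixed point 1.
1 → 1, so 1 is the first repeated value.

1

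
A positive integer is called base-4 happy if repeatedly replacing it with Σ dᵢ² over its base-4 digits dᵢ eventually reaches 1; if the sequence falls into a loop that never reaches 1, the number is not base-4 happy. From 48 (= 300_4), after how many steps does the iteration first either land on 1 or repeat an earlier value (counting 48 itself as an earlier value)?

48 = (3,0,0)_4 → 3² + 0² + 0² = 9 + 0 + 0 = 9
9 = (2,1)_4 → 2² + 1² = 4 + 1 = 5
5 = (1,1)_4 → 1² + 1² = 1 + 1 = 2
2 = (2)_4 → 2² = 4
4 = (1,0)_4 → 1² + 0² = 1 + 0 = 1  — reached 1.
That took 5 steps.

5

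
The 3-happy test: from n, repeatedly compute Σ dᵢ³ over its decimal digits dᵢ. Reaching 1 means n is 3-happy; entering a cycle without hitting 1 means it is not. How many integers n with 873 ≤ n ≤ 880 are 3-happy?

873: 873 → 882 → 1032 → 36 → 243 → 99 → 1458 → 702 → 351 → 153 → 153  (repeats 153)
874: 874 → 919 → 1459 → 919  (repeats 919)
875: 875 → 980 → 1241 → 74 → 407 → 407  (repeats 407)
876: 876 → 1071 → 345 → 216 → 225 → 141 → 66 → 432 → 99 → 1458 → 702 → 351 → 153 → 153  (repeats 153)
877: 877 → 1198 → 1243 → 100 → 1  (reaches 1)
878: 878 → 1367 → 587 → 980 → 1241 → 74 → 407 → 407  (repeats 407)
879: 879 → 1584 → 702 → 351 → 153 → 153  (repeats 153)
880: 880 → 1024 → 73 → 370 → 370  (repeats 370)
3-happy: 877

1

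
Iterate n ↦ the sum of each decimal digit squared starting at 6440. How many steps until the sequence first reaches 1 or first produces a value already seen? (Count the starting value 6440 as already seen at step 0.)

6440 → 68
68 → 100
100 → 1  — reached 1.
That took 3 steps.

3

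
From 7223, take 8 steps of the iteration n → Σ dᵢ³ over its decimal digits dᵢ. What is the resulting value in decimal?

737

7223 → 7³ + 2³ + 2³ + 3³ = 343 + 8 + 8 + 27 = 386
386 → 3³ + 8³ + 6³ = 27 + 512 + 216 = 755
755 → 7³ + 5³ + 5³ = 343 + 125 + 125 = 593
593 → 5³ + 9³ + 3³ = 125 + 729 + 27 = 881
881 → 8³ + 8³ + 1³ = 512 + 512 + 1 = 1025
1025 → 1³ + 0³ + 2³ + 5³ = 1 + 0 + 8 + 125 = 134
134 → 1³ + 3³ + 4³ = 1 + 27 + 64 = 92
92 → 9³ + 2³ = 729 + 8 = 737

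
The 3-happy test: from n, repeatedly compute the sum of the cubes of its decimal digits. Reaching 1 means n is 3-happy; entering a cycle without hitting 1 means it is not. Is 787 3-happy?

787 → 7³ + 8³ + 7³ = 343 + 512 + 343 = 1198
1198 → 1³ + 1³ + 9³ + 8³ = 1 + 1 + 729 + 512 = 1243
1243 → 1³ + 2³ + 4³ + 3³ = 1 + 8 + 64 + 27 = 100
100 → 1³ + 0³ + 0³ = 1 + 0 + 0 = 1  — reached 1.

3-happy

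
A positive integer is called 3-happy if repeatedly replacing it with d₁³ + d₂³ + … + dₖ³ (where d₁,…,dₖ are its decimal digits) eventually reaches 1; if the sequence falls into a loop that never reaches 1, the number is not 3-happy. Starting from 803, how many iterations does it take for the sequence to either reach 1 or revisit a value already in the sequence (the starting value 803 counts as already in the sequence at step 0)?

803 → 8³ + 0³ + 3³ = 539
539 → 5³ + 3³ + 9³ = 881
881 → 8³ + 8³ + 1³ = 1025
1025 → 1³ + 0³ + 2³ + 5³ = 134
134 → 1³ + 3³ + 4³ = 92
92 → 9³ + 2³ = 737
737 → 7³ + 3³ + 7³ = 713
713 → 7³ + 1³ + 3³ = 371
371 → 3³ + 7³ + 1³ = 371  — 371 repeats.
That took 9 steps.

9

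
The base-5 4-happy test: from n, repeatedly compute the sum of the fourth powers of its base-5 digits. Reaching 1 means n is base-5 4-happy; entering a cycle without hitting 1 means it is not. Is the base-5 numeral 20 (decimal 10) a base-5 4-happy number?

not base-5 4-happy

10 = (2,0)_5 → 2⁴ + 0⁴ = 16
16 = (3,1)_5 → 3⁴ + 1⁴ = 82
82 = (3,1,2)_5 → 3⁴ + 1⁴ + 2⁴ = 98
98 = (3,4,3)_5 → 3⁴ + 4⁴ + 3⁴ = 418
418 = (3,1,3,3)_5 → 3⁴ + 1⁴ + 3⁴ + 3⁴ = 244
244 = (1,4,3,4)_5 → 1⁴ + 4⁴ + 3⁴ + 4⁴ = 594
594 = (4,3,3,4)_5 → 4⁴ + 3⁴ + 3⁴ + 4⁴ = 674
674 = (1,0,1,4,4)_5 → 1⁴ + 0⁴ + 1⁴ + 4⁴ + 4⁴ = 514
514 = (4,0,2,4)_5 → 4⁴ + 0⁴ + 2⁴ + 4⁴ = 528
528 = (4,1,0,3)_5 → 4⁴ + 1⁴ + 0⁴ + 3⁴ = 338
338 = (2,3,2,3)_5 → 2⁴ + 3⁴ + 2⁴ + 3⁴ = 194
194 = (1,2,3,4)_5 → 1⁴ + 2⁴ + 3⁴ + 4⁴ = 354
354 = (2,4,0,4)_5 → 2⁴ + 4⁴ + 0⁴ + 4⁴ = 528  — 528 already seen; the sequence cycles without reaching 1.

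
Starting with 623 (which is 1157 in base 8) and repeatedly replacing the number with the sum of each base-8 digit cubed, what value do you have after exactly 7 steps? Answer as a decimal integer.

623 = (1,1,5,7)_8 → 1³ + 1³ + 5³ + 7³ = 470
470 = (7,2,6)_8 → 7³ + 2³ + 6³ = 567
567 = (1,0,6,7)_8 → 1³ + 0³ + 6³ + 7³ = 560
560 = (1,0,6,0)_8 → 1³ + 0³ + 6³ + 0³ = 217
217 = (3,3,1)_8 → 3³ + 3³ + 1³ = 55
55 = (6,7)_8 → 6³ + 7³ = 559
559 = (1,0,5,7)_8 → 1³ + 0³ + 5³ + 7³ = 469

469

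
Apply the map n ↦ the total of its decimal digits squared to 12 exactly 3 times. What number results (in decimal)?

29

12 → 1² + 2² = 1 + 4 = 5
5 → 5² = 25
25 → 2² + 5² = 4 + 25 = 29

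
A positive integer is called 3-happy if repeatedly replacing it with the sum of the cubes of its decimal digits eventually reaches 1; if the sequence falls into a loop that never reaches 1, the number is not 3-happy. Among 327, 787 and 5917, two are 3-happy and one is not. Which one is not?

327: 327 → 378 → 882 → 1032 → 36 → 243 → 99 → 1458 → 702 → 351 → 153 → 153  — repeats 153 (not 3-happy)
787: 787 → 1198 → 1243 → 100 → 1  — reaches 1 (3-happy)
5917: 5917 → 1198 → 1243 → 100 → 1  — reaches 1 (3-happy)

327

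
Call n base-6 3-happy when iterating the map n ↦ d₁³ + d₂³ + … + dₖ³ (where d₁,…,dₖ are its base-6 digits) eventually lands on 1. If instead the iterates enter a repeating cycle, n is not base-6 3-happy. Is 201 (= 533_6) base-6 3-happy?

201 = (5,3,3)_6 → 179
179 = (4,5,5)_6 → 314
314 = (1,2,4,2)_6 → 81
81 = (2,1,3)_6 → 36
36 = (1,0,0)_6 → 1  — reached 1.

base-6 3-happy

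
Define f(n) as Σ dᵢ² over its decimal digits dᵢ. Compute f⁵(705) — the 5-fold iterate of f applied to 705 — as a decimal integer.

705 → 7² + 0² + 5² = 49 + 0 + 25 = 74
74 → 7² + 4² = 49 + 16 = 65
65 → 6² + 5² = 36 + 25 = 61
61 → 6² + 1² = 36 + 1 = 37
37 → 3² + 7² = 9 + 49 = 58

58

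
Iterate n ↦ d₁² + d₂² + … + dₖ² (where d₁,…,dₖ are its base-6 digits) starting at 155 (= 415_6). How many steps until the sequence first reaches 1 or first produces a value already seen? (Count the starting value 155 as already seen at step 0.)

13

155 = (4,1,5)_6 → 4² + 1² + 5² = 42
42 = (1,1,0)_6 → 1² + 1² + 0² = 2
2 = (2)_6 → 2² = 4
4 = (4)_6 → 4² = 16
16 = (2,4)_6 → 2² + 4² = 20
20 = (3,2)_6 → 3² + 2² = 13
13 = (2,1)_6 → 2² + 1² = 5
5 = (5)_6 → 5² = 25
25 = (4,1)_6 → 4² + 1² = 17
17 = (2,5)_6 → 2² + 5² = 29
29 = (4,5)_6 → 4² + 5² = 41
41 = (1,0,5)_6 → 1² + 0² + 5² = 26
26 = (4,2)_6 → 4² + 2² = 20  — 20 repeats.
That took 13 steps.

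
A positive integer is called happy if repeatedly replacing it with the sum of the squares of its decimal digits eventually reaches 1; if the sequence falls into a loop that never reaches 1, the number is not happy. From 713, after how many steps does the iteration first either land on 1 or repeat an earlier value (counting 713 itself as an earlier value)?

713 → 7² + 1² + 3² = 59
59 → 5² + 9² = 106
106 → 1² + 0² + 6² = 37
37 → 3² + 7² = 58
58 → 5² + 8² = 89
89 → 8² + 9² = 145
145 → 1² + 4² + 5² = 42
42 → 4² + 2² = 20
20 → 2² + 0² = 4
4 → 4² = 16
16 → 1² + 6² = 37  — 37 repeats.
That took 11 steps.

11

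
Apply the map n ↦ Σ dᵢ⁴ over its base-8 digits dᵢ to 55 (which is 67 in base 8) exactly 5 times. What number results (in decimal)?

706

55 = (6,7)_8 → 6⁴ + 7⁴ = 3697
3697 = (7,1,6,1)_8 → 7⁴ + 1⁴ + 6⁴ + 1⁴ = 3699
3699 = (7,1,6,3)_8 → 7⁴ + 1⁴ + 6⁴ + 3⁴ = 3779
3779 = (7,3,0,3)_8 → 7⁴ + 3⁴ + 0⁴ + 3⁴ = 2563
2563 = (5,0,0,3)_8 → 5⁴ + 0⁴ + 0⁴ + 3⁴ = 706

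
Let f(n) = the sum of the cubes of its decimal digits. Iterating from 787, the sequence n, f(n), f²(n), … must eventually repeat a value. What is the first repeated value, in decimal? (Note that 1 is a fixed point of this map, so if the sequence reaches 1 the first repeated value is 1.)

1

787 → 7³ + 8³ + 7³ = 343 + 512 + 343 = 1198
1198 → 1³ + 1³ + 9³ + 8³ = 1 + 1 + 729 + 512 = 1243
1243 → 1³ + 2³ + 4³ + 3³ = 1 + 8 + 64 + 27 = 100
100 → 1³ + 0³ + 0³ = 1 + 0 + 0 = 1  — reached the fixed point 1.
1 → 1, so 1 is the first repeated value.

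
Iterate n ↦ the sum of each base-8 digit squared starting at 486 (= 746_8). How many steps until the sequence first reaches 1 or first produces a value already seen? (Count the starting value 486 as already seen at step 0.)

486 = (7,4,6)_8 → 101
101 = (1,4,5)_8 → 42
42 = (5,2)_8 → 29
29 = (3,5)_8 → 34
34 = (4,2)_8 → 20
20 = (2,4)_8 → 20  — 20 repeats.
That took 6 steps.

6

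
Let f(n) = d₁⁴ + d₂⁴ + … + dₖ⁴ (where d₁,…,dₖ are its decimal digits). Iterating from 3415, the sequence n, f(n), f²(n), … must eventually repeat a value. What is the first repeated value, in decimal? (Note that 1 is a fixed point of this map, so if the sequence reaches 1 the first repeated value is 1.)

3415 → 963
963 → 7938
7938 → 13139
13139 → 6725
6725 → 4338
4338 → 4514
4514 → 1138
1138 → 4179
4179 → 9219
9219 → 13139  — 13139 already appeared earlier.

13139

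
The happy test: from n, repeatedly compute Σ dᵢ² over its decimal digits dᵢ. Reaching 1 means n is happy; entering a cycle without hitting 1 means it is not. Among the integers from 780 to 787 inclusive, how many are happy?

780: 780 → 113 → 11 → 2 → 4 → 16 → 37 → 58 → 89 → 145 → 42 → 20 → 4  (repeats 4)
781: 781 → 114 → 18 → 65 → 61 → 37 → 58 → 89 → 145 → 42 → 20 → 4 → 16 → 37  (repeats 37)
782: 782 → 117 → 51 → 26 → 40 → 16 → 37 → 58 → 89 → 145 → 42 → 20 → 4 → 16  (repeats 16)
783: 783 → 122 → 9 → 81 → 65 → 61 → 37 → 58 → 89 → 145 → 42 → 20 → 4 → 16 → 37  (repeats 37)
784: 784 → 129 → 86 → 100 → 1  (reaches 1)
785: 785 → 138 → 74 → 65 → 61 → 37 → 58 → 89 → 145 → 42 → 20 → 4 → 16 → 37  (repeats 37)
786: 786 → 149 → 98 → 145 → 42 → 20 → 4 → 16 → 37 → 58 → 89 → 145  (repeats 145)
787: 787 → 162 → 41 → 17 → 50 → 25 → 29 → 85 → 89 → 145 → 42 → 20 → 4 → 16 → 37 → 58 → 89  (repeats 89)
happy: 784

1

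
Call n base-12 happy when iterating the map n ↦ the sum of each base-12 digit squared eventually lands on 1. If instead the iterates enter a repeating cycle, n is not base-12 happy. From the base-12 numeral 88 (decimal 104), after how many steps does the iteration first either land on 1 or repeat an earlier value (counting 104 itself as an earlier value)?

104 = (8,8)_12 → 8² + 8² = 64 + 64 = 128
128 = (10,8)_12 → 10² + 8² = 100 + 64 = 164
164 = (1,1,8)_12 → 1² + 1² + 8² = 1 + 1 + 64 = 66
66 = (5,6)_12 → 5² + 6² = 25 + 36 = 61
61 = (5,1)_12 → 5² + 1² = 25 + 1 = 26
26 = (2,2)_12 → 2² + 2² = 4 + 4 = 8
8 = (8)_12 → 8² = 64
64 = (5,4)_12 → 5² + 4² = 25 + 16 = 41
41 = (3,5)_12 → 3² + 5² = 9 + 25 = 34
34 = (2,10)_12 → 2² + 10² = 4 + 100 = 104  — 104 repeats.
That took 10 steps.

10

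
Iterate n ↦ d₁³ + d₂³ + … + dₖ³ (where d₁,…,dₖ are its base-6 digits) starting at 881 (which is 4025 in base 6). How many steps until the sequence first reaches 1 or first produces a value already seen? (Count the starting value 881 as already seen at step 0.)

7

881 = (4,0,2,5)_6 → 4³ + 0³ + 2³ + 5³ = 64 + 0 + 8 + 125 = 197
197 = (5,2,5)_6 → 5³ + 2³ + 5³ = 125 + 8 + 125 = 258
258 = (1,1,1,0)_6 → 1³ + 1³ + 1³ + 0³ = 1 + 1 + 1 + 0 = 3
3 = (3)_6 → 3³ = 27
27 = (4,3)_6 → 4³ + 3³ = 64 + 27 = 91
91 = (2,3,1)_6 → 2³ + 3³ + 1³ = 8 + 27 + 1 = 36
36 = (1,0,0)_6 → 1³ + 0³ + 0³ = 1 + 0 + 0 = 1  — reached 1.
That took 7 steps.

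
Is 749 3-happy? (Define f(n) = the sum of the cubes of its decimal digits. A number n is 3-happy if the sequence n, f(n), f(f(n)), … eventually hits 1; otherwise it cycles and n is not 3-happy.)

749 → 7³ + 4³ + 9³ = 343 + 64 + 729 = 1136
1136 → 1³ + 1³ + 3³ + 6³ = 1 + 1 + 27 + 216 = 245
245 → 2³ + 4³ + 5³ = 8 + 64 + 125 = 197
197 → 1³ + 9³ + 7³ = 1 + 729 + 343 = 1073
1073 → 1³ + 0³ + 7³ + 3³ = 1 + 0 + 343 + 27 = 371
371 → 3³ + 7³ + 1³ = 27 + 343 + 1 = 371  — 371 already seen; the sequence cycles without reaching 1.

not 3-happy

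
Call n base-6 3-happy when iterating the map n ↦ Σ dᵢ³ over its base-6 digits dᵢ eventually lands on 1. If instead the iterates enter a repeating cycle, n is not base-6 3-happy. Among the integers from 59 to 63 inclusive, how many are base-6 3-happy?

59: 59 → 153 → 92 → 43 → 3 → 27 → 91 → 36 → 1  — base-6 3-happy
60: 60 → 65 → 190 → 190  — not base-6 3-happy
61: 61 → 66 → 126 → 54 → 28 → 128 → 62 → 73 → 9 → 28  — not base-6 3-happy
62: 62 → 73 → 9 → 28 → 128 → 62  — not base-6 3-happy
63: 63 → 92 → 43 → 3 → 27 → 91 → 36 → 1  — base-6 3-happy
base-6 3-happy: 59, 63

2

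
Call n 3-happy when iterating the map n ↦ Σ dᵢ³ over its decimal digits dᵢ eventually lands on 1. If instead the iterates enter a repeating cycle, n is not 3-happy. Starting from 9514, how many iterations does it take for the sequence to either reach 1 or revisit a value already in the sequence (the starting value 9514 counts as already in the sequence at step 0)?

9514 → 9³ + 5³ + 1³ + 4³ = 729 + 125 + 1 + 64 = 919
919 → 9³ + 1³ + 9³ = 729 + 1 + 729 = 1459
1459 → 1³ + 4³ + 5³ + 9³ = 1 + 64 + 125 + 729 = 919  — 919 repeats.
That took 3 steps.

3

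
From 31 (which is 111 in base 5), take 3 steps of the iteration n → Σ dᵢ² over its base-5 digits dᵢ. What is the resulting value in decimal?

17

31 = (1,1,1)_5 → 3
3 = (3)_5 → 9
9 = (1,4)_5 → 17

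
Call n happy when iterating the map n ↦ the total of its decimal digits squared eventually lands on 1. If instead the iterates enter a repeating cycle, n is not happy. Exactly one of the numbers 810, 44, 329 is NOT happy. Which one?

810

810: 810 → 65 → 61 → 37 → 58 → 89 → 145 → 42 → 20 → 4 → 16 → 37  — repeats 37 (not happy)
44: 44 → 32 → 13 → 10 → 1  — reaches 1 (happy)
329: 329 → 94 → 97 → 130 → 10 → 1  — reaches 1 (happy)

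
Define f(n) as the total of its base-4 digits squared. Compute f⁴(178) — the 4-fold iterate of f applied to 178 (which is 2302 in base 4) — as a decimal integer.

1

178 = (2,3,0,2)_4 → 17
17 = (1,0,1)_4 → 2
2 = (2)_4 → 4
4 = (1,0)_4 → 1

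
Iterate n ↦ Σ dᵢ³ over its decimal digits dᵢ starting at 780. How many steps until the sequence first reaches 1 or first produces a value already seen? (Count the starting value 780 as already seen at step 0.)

9

780 → 7³ + 8³ + 0³ = 343 + 512 + 0 = 855
855 → 8³ + 5³ + 5³ = 512 + 125 + 125 = 762
762 → 7³ + 6³ + 2³ = 343 + 216 + 8 = 567
567 → 5³ + 6³ + 7³ = 125 + 216 + 343 = 684
684 → 6³ + 8³ + 4³ = 216 + 512 + 64 = 792
792 → 7³ + 9³ + 2³ = 343 + 729 + 8 = 1080
1080 → 1³ + 0³ + 8³ + 0³ = 1 + 0 + 512 + 0 = 513
513 → 5³ + 1³ + 3³ = 125 + 1 + 27 = 153
153 → 1³ + 5³ + 3³ = 1 + 125 + 27 = 153  — 153 repeats.
That took 9 steps.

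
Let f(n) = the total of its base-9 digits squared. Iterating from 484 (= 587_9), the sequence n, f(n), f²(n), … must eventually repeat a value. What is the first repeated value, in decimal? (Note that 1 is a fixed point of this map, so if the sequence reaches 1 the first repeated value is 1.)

68

484 = (5,8,7)_9 → 138
138 = (1,6,3)_9 → 46
46 = (5,1)_9 → 26
26 = (2,8)_9 → 68
68 = (7,5)_9 → 74
74 = (8,2)_9 → 68  — 68 already appeared earlier.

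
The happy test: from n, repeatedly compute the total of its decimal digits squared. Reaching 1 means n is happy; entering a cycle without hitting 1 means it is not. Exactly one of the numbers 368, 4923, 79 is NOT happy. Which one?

368: 368 → 109 → 82 → 68 → 100 → 1  — reaches 1 (happy)
4923: 4923 → 110 → 2 → 4 → 16 → 37 → 58 → 89 → 145 → 42 → 20 → 4  — repeats 4 (not happy)
79: 79 → 130 → 10 → 1  — reaches 1 (happy)

4923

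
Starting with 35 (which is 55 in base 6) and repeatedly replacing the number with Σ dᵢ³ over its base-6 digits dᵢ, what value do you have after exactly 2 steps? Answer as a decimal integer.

190

35 = (5,5)_6 → 5³ + 5³ = 125 + 125 = 250
250 = (1,0,5,4)_6 → 1³ + 0³ + 5³ + 4³ = 1 + 0 + 125 + 64 = 190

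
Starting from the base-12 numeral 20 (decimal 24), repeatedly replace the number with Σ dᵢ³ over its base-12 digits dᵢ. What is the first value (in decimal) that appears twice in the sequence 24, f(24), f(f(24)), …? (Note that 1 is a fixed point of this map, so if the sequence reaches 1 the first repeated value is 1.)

8

24 = (2,0)_12 → 2³ + 0³ = 8 + 0 = 8
8 = (8)_12 → 8³ = 512
512 = (3,6,8)_12 → 3³ + 6³ + 8³ = 27 + 216 + 512 = 755
755 = (5,2,11)_12 → 5³ + 2³ + 11³ = 125 + 8 + 1331 = 1464
1464 = (10,2,0)_12 → 10³ + 2³ + 0³ = 1000 + 8 + 0 = 1008
1008 = (7,0,0)_12 → 7³ + 0³ + 0³ = 343 + 0 + 0 = 343
343 = (2,4,7)_12 → 2³ + 4³ + 7³ = 8 + 64 + 343 = 415
415 = (2,10,7)_12 → 2³ + 10³ + 7³ = 8 + 1000 + 343 = 1351
1351 = (9,4,7)_12 → 9³ + 4³ + 7³ = 729 + 64 + 343 = 1136
1136 = (7,10,8)_12 → 7³ + 10³ + 8³ = 343 + 1000 + 512 = 1855
1855 = (1,0,10,7)_12 → 1³ + 0³ + 10³ + 7³ = 1 + 0 + 1000 + 343 = 1344
1344 = (9,4,0)_12 → 9³ + 4³ + 0³ = 729 + 64 + 0 = 793
793 = (5,6,1)_12 → 5³ + 6³ + 1³ = 125 + 216 + 1 = 342
342 = (2,4,6)_12 → 2³ + 4³ + 6³ = 8 + 64 + 216 = 288
288 = (2,0,0)_12 → 2³ + 0³ + 0³ = 8 + 0 + 0 = 8  — 8 already appeared earlier.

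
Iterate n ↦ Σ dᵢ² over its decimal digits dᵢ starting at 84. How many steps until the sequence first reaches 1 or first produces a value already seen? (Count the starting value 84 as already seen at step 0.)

14

84 → 8² + 4² = 64 + 16 = 80
80 → 8² + 0² = 64 + 0 = 64
64 → 6² + 4² = 36 + 16 = 52
52 → 5² + 2² = 25 + 4 = 29
29 → 2² + 9² = 4 + 81 = 85
85 → 8² + 5² = 64 + 25 = 89
89 → 8² + 9² = 64 + 81 = 145
145 → 1² + 4² + 5² = 1 + 16 + 25 = 42
42 → 4² + 2² = 16 + 4 = 20
20 → 2² + 0² = 4 + 0 = 4
4 → 4² = 16
16 → 1² + 6² = 1 + 36 = 37
37 → 3² + 7² = 9 + 49 = 58
58 → 5² + 8² = 25 + 64 = 89  — 89 repeats.
That took 14 steps.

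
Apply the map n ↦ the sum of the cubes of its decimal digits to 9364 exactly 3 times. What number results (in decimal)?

9364 → 9³ + 3³ + 6³ + 4³ = 1036
1036 → 1³ + 0³ + 3³ + 6³ = 244
244 → 2³ + 4³ + 4³ = 136

136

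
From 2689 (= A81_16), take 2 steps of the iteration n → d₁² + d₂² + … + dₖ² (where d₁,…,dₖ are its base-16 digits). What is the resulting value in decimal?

125

2689 = (10,8,1)_16 → 10² + 8² + 1² = 165
165 = (10,5)_16 → 10² + 5² = 125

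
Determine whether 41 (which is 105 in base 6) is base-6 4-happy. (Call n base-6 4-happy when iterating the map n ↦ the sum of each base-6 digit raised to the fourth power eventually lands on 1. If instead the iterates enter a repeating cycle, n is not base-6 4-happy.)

not base-6 4-happy

41 = (1,0,5)_6 → 1⁴ + 0⁴ + 5⁴ = 1 + 0 + 625 = 626
626 = (2,5,2,2)_6 → 2⁴ + 5⁴ + 2⁴ + 2⁴ = 16 + 625 + 16 + 16 = 673
673 = (3,0,4,1)_6 → 3⁴ + 0⁴ + 4⁴ + 1⁴ = 81 + 0 + 256 + 1 = 338
338 = (1,3,2,2)_6 → 1⁴ + 3⁴ + 2⁴ + 2⁴ = 1 + 81 + 16 + 16 = 114
114 = (3,1,0)_6 → 3⁴ + 1⁴ + 0⁴ = 81 + 1 + 0 = 82
82 = (2,1,4)_6 → 2⁴ + 1⁴ + 4⁴ = 16 + 1 + 256 = 273
273 = (1,1,3,3)_6 → 1⁴ + 1⁴ + 3⁴ + 3⁴ = 1 + 1 + 81 + 81 = 164
164 = (4,3,2)_6 → 4⁴ + 3⁴ + 2⁴ = 256 + 81 + 16 = 353
353 = (1,3,4,5)_6 → 1⁴ + 3⁴ + 4⁴ + 5⁴ = 1 + 81 + 256 + 625 = 963
963 = (4,2,4,3)_6 → 4⁴ + 2⁴ + 4⁴ + 3⁴ = 256 + 16 + 256 + 81 = 609
609 = (2,4,5,3)_6 → 2⁴ + 4⁴ + 5⁴ + 3⁴ = 16 + 256 + 625 + 81 = 978
978 = (4,3,1,0)_6 → 4⁴ + 3⁴ + 1⁴ + 0⁴ = 256 + 81 + 1 + 0 = 338  — 338 already seen; the sequence cycles without reaching 1.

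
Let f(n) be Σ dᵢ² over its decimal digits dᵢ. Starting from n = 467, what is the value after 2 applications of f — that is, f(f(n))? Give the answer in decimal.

467 → 4² + 6² + 7² = 101
101 → 1² + 0² + 1² = 2

2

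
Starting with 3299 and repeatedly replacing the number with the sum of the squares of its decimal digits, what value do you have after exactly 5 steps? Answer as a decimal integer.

3299 → 3² + 2² + 9² + 9² = 9 + 4 + 81 + 81 = 175
175 → 1² + 7² + 5² = 1 + 49 + 25 = 75
75 → 7² + 5² = 49 + 25 = 74
74 → 7² + 4² = 49 + 16 = 65
65 → 6² + 5² = 36 + 25 = 61

61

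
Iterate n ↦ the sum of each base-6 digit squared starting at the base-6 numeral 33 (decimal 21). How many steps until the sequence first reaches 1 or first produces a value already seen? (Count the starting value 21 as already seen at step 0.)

12

21 = (3,3)_6 → 3² + 3² = 9 + 9 = 18
18 = (3,0)_6 → 3² + 0² = 9 + 0 = 9
9 = (1,3)_6 → 1² + 3² = 1 + 9 = 10
10 = (1,4)_6 → 1² + 4² = 1 + 16 = 17
17 = (2,5)_6 → 2² + 5² = 4 + 25 = 29
29 = (4,5)_6 → 4² + 5² = 16 + 25 = 41
41 = (1,0,5)_6 → 1² + 0² + 5² = 1 + 0 + 25 = 26
26 = (4,2)_6 → 4² + 2² = 16 + 4 = 20
20 = (3,2)_6 → 3² + 2² = 9 + 4 = 13
13 = (2,1)_6 → 2² + 1² = 4 + 1 = 5
5 = (5)_6 → 5² = 25
25 = (4,1)_6 → 4² + 1² = 16 + 1 = 17  — 17 repeats.
That took 12 steps.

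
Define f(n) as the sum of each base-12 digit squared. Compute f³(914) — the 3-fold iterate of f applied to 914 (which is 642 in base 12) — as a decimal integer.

914 = (6,4,2)_12 → 6² + 4² + 2² = 56
56 = (4,8)_12 → 4² + 8² = 80
80 = (6,8)_12 → 6² + 8² = 100

100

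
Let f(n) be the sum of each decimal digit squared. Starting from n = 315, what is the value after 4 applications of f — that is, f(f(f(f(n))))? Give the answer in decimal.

29

315 → 3² + 1² + 5² = 9 + 1 + 25 = 35
35 → 3² + 5² = 9 + 25 = 34
34 → 3² + 4² = 9 + 16 = 25
25 → 2² + 5² = 4 + 25 = 29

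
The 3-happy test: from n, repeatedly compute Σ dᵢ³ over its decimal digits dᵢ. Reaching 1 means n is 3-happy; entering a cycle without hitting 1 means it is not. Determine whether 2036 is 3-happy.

not 3-happy

2036 → 2³ + 0³ + 3³ + 6³ = 251
251 → 2³ + 5³ + 1³ = 134
134 → 1³ + 3³ + 4³ = 92
92 → 9³ + 2³ = 737
737 → 7³ + 3³ + 7³ = 713
713 → 7³ + 1³ + 3³ = 371
371 → 3³ + 7³ + 1³ = 371  — 371 already seen; the sequence cycles without reaching 1.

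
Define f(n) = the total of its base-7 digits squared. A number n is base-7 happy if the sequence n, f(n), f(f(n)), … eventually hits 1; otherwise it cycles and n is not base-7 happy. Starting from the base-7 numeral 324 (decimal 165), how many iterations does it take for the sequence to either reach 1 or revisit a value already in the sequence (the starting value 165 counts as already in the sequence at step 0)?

165 = (3,2,4)_7 → 3² + 2² + 4² = 9 + 4 + 16 = 29
29 = (4,1)_7 → 4² + 1² = 16 + 1 = 17
17 = (2,3)_7 → 2² + 3² = 4 + 9 = 13
13 = (1,6)_7 → 1² + 6² = 1 + 36 = 37
37 = (5,2)_7 → 5² + 2² = 25 + 4 = 29  — 29 repeats.
That took 5 steps.

5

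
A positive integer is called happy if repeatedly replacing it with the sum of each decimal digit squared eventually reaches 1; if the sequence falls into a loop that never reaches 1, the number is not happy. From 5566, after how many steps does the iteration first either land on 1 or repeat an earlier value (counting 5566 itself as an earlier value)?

5566 → 5² + 5² + 6² + 6² = 25 + 25 + 36 + 36 = 122
122 → 1² + 2² + 2² = 1 + 4 + 4 = 9
9 → 9² = 81
81 → 8² + 1² = 64 + 1 = 65
65 → 6² + 5² = 36 + 25 = 61
61 → 6² + 1² = 36 + 1 = 37
37 → 3² + 7² = 9 + 49 = 58
58 → 5² + 8² = 25 + 64 = 89
89 → 8² + 9² = 64 + 81 = 145
145 → 1² + 4² + 5² = 1 + 16 + 25 = 42
42 → 4² + 2² = 16 + 4 = 20
20 → 2² + 0² = 4 + 0 = 4
4 → 4² = 16
16 → 1² + 6² = 1 + 36 = 37  — 37 repeats.
That took 14 steps.

14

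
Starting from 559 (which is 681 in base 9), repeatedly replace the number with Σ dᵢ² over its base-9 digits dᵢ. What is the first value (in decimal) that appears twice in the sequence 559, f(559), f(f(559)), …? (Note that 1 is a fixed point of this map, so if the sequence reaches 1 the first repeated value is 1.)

559 = (6,8,1)_9 → 6² + 8² + 1² = 101
101 = (1,2,2)_9 → 1² + 2² + 2² = 9
9 = (1,0)_9 → 1² + 0² = 1  — reached the fixed point 1.
1 → 1, so 1 is the first repeated value.

1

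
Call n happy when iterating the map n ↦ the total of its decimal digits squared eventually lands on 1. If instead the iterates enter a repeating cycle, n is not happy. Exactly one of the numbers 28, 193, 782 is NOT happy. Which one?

782

28: 28 → 68 → 100 → 1  — reaches 1 (happy)
193: 193 → 91 → 82 → 68 → 100 → 1  — reaches 1 (happy)
782: 782 → 117 → 51 → 26 → 40 → 16 → 37 → 58 → 89 → 145 → 42 → 20 → 4 → 16  — repeats 16 (not happy)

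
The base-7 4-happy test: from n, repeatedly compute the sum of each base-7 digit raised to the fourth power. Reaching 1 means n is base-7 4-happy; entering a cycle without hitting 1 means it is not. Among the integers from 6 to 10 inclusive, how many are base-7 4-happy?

1

6: 6 → 1296 → 788 → 288 → 1922 → 1138 → 354 → 258 → 1922  (repeats 1922)
7: 7 → 1  (reaches 1)
8: 8 → 2 → 16 → 32 → 512 → 164 → 178 → 418 → 708 → 98 → 16  (repeats 16)
9: 9 → 17 → 97 → 2593 → 1459 → 963 → 1153 → 803 → 673 → 1923 → 1507 → 913 → 609 → 707 → 97  (repeats 97)
10: 10 → 82 → 882 → 272 → 2002 → 2546 → 1938 → 2258 → 1808 → 1938  (repeats 1938)
base-7 4-happy: 7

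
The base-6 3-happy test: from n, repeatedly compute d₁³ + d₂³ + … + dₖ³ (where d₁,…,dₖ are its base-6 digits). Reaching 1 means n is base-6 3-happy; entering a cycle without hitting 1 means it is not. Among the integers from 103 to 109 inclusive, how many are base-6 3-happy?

4

103: 103 → 134 → 99 → 99  (repeats 99)
104: 104 → 141 → 179 → 314 → 81 → 36 → 1  (reaches 1)
105: 105 → 160 → 136 → 155 → 190 → 190  (repeats 190)
106: 106 → 197 → 258 → 3 → 27 → 91 → 36 → 1  (reaches 1)
107: 107 → 258 → 3 → 27 → 91 → 36 → 1  (reaches 1)
108: 108 → 27 → 91 → 36 → 1  (reaches 1)
109: 109 → 28 → 128 → 62 → 73 → 9 → 28  (repeats 28)
base-6 3-happy: 104, 106, 107, 108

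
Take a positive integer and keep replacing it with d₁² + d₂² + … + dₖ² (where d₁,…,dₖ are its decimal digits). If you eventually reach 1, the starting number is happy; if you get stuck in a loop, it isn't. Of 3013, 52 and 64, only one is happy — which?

3013

3013: 3013 → 19 → 82 → 68 → 100 → 1  — reaches 1 (happy)
52: 52 → 29 → 85 → 89 → 145 → 42 → 20 → 4 → 16 → 37 → 58 → 89  — repeats 89 (not happy)
64: 64 → 52 → 29 → 85 → 89 → 145 → 42 → 20 → 4 → 16 → 37 → 58 → 89  — repeats 89 (not happy)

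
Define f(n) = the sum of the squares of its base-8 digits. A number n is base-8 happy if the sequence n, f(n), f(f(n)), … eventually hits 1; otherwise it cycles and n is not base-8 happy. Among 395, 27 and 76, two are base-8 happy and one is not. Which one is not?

395: 395 → 46 → 61 → 74 → 6 → 36 → 32 → 16 → 4 → 16  — repeats 16 (not base-8 happy)
27: 27 → 18 → 8 → 1  — reaches 1 (base-8 happy)
76: 76 → 18 → 8 → 1  — reaches 1 (base-8 happy)

395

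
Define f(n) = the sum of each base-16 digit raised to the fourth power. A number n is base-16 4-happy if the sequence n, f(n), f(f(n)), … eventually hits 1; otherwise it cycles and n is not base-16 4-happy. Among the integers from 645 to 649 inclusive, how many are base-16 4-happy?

645: 645 → 4737 → 4114 → 18 → 17 → 2 → 16 → 1  (reaches 1)
646: 646 → 5408 → 642 → 4128 → 17 → 2 → 16 → 1  (reaches 1)
647: 647 → 6513 → 8964 → 353 → 1298 → 642 → 4128 → 17 → 2 → 16 → 1  (reaches 1)
648: 648 → 8208 → 17 → 2 → 16 → 1  (reaches 1)
649: 649 → 10673 → 21219 → 39138 → 49089 → 86003 → 101588 → 53650 → 35139 → 10994 → 60657 → 109778 → 59314 → 55474 → 47314 → 47314  (repeats 47314)
base-16 4-happy: 645, 646, 647, 648

4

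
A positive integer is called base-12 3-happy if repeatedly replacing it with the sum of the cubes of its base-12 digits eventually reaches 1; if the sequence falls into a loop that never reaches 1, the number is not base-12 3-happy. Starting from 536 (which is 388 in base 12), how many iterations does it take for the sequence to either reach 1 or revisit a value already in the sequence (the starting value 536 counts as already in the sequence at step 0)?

536 = (3,8,8)_12 → 3³ + 8³ + 8³ = 1051
1051 = (7,3,7)_12 → 7³ + 3³ + 7³ = 713
713 = (4,11,5)_12 → 4³ + 11³ + 5³ = 1520
1520 = (10,6,8)_12 → 10³ + 6³ + 8³ = 1728
1728 = (1,0,0,0)_12 → 1³ + 0³ + 0³ + 0³ = 1  — reached 1.
That took 5 steps.

5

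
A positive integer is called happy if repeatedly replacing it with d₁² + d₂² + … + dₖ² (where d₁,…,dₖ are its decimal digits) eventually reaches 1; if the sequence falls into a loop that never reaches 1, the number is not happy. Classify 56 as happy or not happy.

56 → 5² + 6² = 61
61 → 6² + 1² = 37
37 → 3² + 7² = 58
58 → 5² + 8² = 89
89 → 8² + 9² = 145
145 → 1² + 4² + 5² = 42
42 → 4² + 2² = 20
20 → 2² + 0² = 4
4 → 4² = 16
16 → 1² + 6² = 37  — 37 already seen; the sequence cycles without reaching 1.

not happy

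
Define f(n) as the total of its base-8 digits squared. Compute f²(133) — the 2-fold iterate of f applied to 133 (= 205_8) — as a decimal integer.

133 = (2,0,5)_8 → 2² + 0² + 5² = 29
29 = (3,5)_8 → 3² + 5² = 34

34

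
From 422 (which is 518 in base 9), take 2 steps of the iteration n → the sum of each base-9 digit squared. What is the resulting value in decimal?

422 = (5,1,8)_9 → 5² + 1² + 8² = 25 + 1 + 64 = 90
90 = (1,1,0)_9 → 1² + 1² + 0² = 1 + 1 + 0 = 2

2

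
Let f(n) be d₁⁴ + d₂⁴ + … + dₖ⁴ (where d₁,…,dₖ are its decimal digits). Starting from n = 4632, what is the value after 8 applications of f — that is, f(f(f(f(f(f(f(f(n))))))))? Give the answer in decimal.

4632 → 4⁴ + 6⁴ + 3⁴ + 2⁴ = 256 + 1296 + 81 + 16 = 1649
1649 → 1⁴ + 6⁴ + 4⁴ + 9⁴ = 1 + 1296 + 256 + 6561 = 8114
8114 → 8⁴ + 1⁴ + 1⁴ + 4⁴ = 4096 + 1 + 1 + 256 = 4354
4354 → 4⁴ + 3⁴ + 5⁴ + 4⁴ = 256 + 81 + 625 + 256 = 1218
1218 → 1⁴ + 2⁴ + 1⁴ + 8⁴ = 1 + 16 + 1 + 4096 = 4114
4114 → 4⁴ + 1⁴ + 1⁴ + 4⁴ = 256 + 1 + 1 + 256 = 514
514 → 5⁴ + 1⁴ + 4⁴ = 625 + 1 + 256 = 882
882 → 8⁴ + 8⁴ + 2⁴ = 4096 + 4096 + 16 = 8208

8208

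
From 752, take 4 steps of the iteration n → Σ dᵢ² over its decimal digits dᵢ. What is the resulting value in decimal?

752 → 78
78 → 113
113 → 11
11 → 2

2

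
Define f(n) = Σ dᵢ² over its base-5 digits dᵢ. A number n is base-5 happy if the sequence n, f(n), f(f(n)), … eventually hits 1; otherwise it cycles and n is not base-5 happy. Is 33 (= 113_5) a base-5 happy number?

33 = (1,1,3)_5 → 1² + 1² + 3² = 11
11 = (2,1)_5 → 2² + 1² = 5
5 = (1,0)_5 → 1² + 0² = 1  — reached 1.

base-5 happy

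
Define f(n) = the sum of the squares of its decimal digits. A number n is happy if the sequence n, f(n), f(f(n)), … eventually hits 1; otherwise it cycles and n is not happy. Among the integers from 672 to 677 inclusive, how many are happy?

1

672: 672 → 89 → 145 → 42 → 20 → 4 → 16 → 37 → 58 → 89  (repeats 89)
673: 673 → 94 → 97 → 130 → 10 → 1  (reaches 1)
674: 674 → 101 → 2 → 4 → 16 → 37 → 58 → 89 → 145 → 42 → 20 → 4  (repeats 4)
675: 675 → 110 → 2 → 4 → 16 → 37 → 58 → 89 → 145 → 42 → 20 → 4  (repeats 4)
676: 676 → 121 → 6 → 36 → 45 → 41 → 17 → 50 → 25 → 29 → 85 → 89 → 145 → 42 → 20 → 4 → 16 → 37 → 58 → 89  (repeats 89)
677: 677 → 134 → 26 → 40 → 16 → 37 → 58 → 89 → 145 → 42 → 20 → 4 → 16  (repeats 16)
happy: 673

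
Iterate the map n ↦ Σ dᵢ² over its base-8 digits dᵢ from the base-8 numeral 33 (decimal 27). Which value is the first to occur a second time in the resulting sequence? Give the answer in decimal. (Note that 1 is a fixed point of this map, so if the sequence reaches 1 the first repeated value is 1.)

27 = (3,3)_8 → 3² + 3² = 9 + 9 = 18
18 = (2,2)_8 → 2² + 2² = 4 + 4 = 8
8 = (1,0)_8 → 1² + 0² = 1 + 0 = 1  — reached the fixed point 1.
1 → 1, so 1 is the first repeated value.

1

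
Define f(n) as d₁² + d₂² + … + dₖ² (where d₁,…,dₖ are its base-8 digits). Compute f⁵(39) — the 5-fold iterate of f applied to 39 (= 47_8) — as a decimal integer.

39 = (4,7)_8 → 4² + 7² = 65
65 = (1,0,1)_8 → 1² + 0² + 1² = 2
2 = (2)_8 → 2² = 4
4 = (4)_8 → 4² = 16
16 = (2,0)_8 → 2² + 0² = 4

4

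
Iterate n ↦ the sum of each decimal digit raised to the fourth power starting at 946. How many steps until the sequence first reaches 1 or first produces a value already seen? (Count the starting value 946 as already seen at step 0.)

946 → 9⁴ + 4⁴ + 6⁴ = 6561 + 256 + 1296 = 8113
8113 → 8⁴ + 1⁴ + 1⁴ + 3⁴ = 4096 + 1 + 1 + 81 = 4179
4179 → 4⁴ + 1⁴ + 7⁴ + 9⁴ = 256 + 1 + 2401 + 6561 = 9219
9219 → 9⁴ + 2⁴ + 1⁴ + 9⁴ = 6561 + 16 + 1 + 6561 = 13139
13139 → 1⁴ + 3⁴ + 1⁴ + 3⁴ + 9⁴ = 1 + 81 + 1 + 81 + 6561 = 6725
6725 → 6⁴ + 7⁴ + 2⁴ + 5⁴ = 1296 + 2401 + 16 + 625 = 4338
4338 → 4⁴ + 3⁴ + 3⁴ + 8⁴ = 256 + 81 + 81 + 4096 = 4514
4514 → 4⁴ + 5⁴ + 1⁴ + 4⁴ = 256 + 625 + 1 + 256 = 1138
1138 → 1⁴ + 1⁴ + 3⁴ + 8⁴ = 1 + 1 + 81 + 4096 = 4179  — 4179 repeats.
That took 9 steps.

9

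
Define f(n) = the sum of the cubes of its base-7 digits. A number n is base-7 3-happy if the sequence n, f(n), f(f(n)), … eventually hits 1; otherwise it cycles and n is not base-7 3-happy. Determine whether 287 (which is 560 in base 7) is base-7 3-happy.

not base-7 3-happy

287 = (5,6,0)_7 → 5³ + 6³ + 0³ = 125 + 216 + 0 = 341
341 = (6,6,5)_7 → 6³ + 6³ + 5³ = 216 + 216 + 125 = 557
557 = (1,4,2,4)_7 → 1³ + 4³ + 2³ + 4³ = 1 + 64 + 8 + 64 = 137
137 = (2,5,4)_7 → 2³ + 5³ + 4³ = 8 + 125 + 64 = 197
197 = (4,0,1)_7 → 4³ + 0³ + 1³ = 64 + 0 + 1 = 65
65 = (1,2,2)_7 → 1³ + 2³ + 2³ = 1 + 8 + 8 = 17
17 = (2,3)_7 → 2³ + 3³ = 8 + 27 = 35
35 = (5,0)_7 → 5³ + 0³ = 125 + 0 = 125
125 = (2,3,6)_7 → 2³ + 3³ + 6³ = 8 + 27 + 216 = 251
251 = (5,0,6)_7 → 5³ + 0³ + 6³ = 125 + 0 + 216 = 341  — 341 already seen; the sequence cycles without reaching 1.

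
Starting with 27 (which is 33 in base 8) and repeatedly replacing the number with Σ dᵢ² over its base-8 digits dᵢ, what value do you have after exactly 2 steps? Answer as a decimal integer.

8

27 = (3,3)_8 → 3² + 3² = 9 + 9 = 18
18 = (2,2)_8 → 2² + 2² = 4 + 4 = 8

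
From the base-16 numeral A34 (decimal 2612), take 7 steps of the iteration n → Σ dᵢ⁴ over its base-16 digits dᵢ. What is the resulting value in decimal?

2612 = (10,3,4)_16 → 10⁴ + 3⁴ + 4⁴ = 10000 + 81 + 256 = 10337
10337 = (2,8,6,1)_16 → 2⁴ + 8⁴ + 6⁴ + 1⁴ = 16 + 4096 + 1296 + 1 = 5409
5409 = (1,5,2,1)_16 → 1⁴ + 5⁴ + 2⁴ + 1⁴ = 1 + 625 + 16 + 1 = 643
643 = (2,8,3)_16 → 2⁴ + 8⁴ + 3⁴ = 16 + 4096 + 81 = 4193
4193 = (1,0,6,1)_16 → 1⁴ + 0⁴ + 6⁴ + 1⁴ = 1 + 0 + 1296 + 1 = 1298
1298 = (5,1,2)_16 → 5⁴ + 1⁴ + 2⁴ = 625 + 1 + 16 = 642
642 = (2,8,2)_16 → 2⁴ + 8⁴ + 2⁴ = 16 + 4096 + 16 = 4128

4128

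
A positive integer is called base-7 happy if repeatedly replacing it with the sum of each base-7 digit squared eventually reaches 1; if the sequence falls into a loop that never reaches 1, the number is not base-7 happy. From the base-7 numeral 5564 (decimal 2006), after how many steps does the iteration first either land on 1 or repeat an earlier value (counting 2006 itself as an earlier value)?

2006 = (5,5,6,4)_7 → 102
102 = (2,0,4)_7 → 20
20 = (2,6)_7 → 40
40 = (5,5)_7 → 50
50 = (1,0,1)_7 → 2
2 = (2)_7 → 4
4 = (4)_7 → 16
16 = (2,2)_7 → 8
8 = (1,1)_7 → 2  — 2 repeats.
That took 9 steps.

9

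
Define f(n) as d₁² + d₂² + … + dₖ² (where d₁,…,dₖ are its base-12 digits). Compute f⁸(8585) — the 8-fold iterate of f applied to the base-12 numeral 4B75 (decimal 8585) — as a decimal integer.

8585 = (4,11,7,5)_12 → 4² + 11² + 7² + 5² = 211
211 = (1,5,7)_12 → 1² + 5² + 7² = 75
75 = (6,3)_12 → 6² + 3² = 45
45 = (3,9)_12 → 3² + 9² = 90
90 = (7,6)_12 → 7² + 6² = 85
85 = (7,1)_12 → 7² + 1² = 50
50 = (4,2)_12 → 4² + 2² = 20
20 = (1,8)_12 → 1² + 8² = 65

65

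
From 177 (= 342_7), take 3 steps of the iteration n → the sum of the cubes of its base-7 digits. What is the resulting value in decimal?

9

177 = (3,4,2)_7 → 3³ + 4³ + 2³ = 27 + 64 + 8 = 99
99 = (2,0,1)_7 → 2³ + 0³ + 1³ = 8 + 0 + 1 = 9
9 = (1,2)_7 → 1³ + 2³ = 1 + 8 = 9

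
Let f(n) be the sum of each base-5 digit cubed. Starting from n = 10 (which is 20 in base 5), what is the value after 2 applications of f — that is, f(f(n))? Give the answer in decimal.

28

10 = (2,0)_5 → 8
8 = (1,3)_5 → 28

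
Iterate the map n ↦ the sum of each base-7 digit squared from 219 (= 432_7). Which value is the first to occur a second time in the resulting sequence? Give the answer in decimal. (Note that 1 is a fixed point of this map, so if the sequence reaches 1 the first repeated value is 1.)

29

219 = (4,3,2)_7 → 29
29 = (4,1)_7 → 17
17 = (2,3)_7 → 13
13 = (1,6)_7 → 37
37 = (5,2)_7 → 29  — 29 already appeared earlier.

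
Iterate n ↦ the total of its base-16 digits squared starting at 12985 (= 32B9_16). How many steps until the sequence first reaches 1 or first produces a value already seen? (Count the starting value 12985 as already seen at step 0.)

12985 = (3,2,11,9)_16 → 3² + 2² + 11² + 9² = 215
215 = (13,7)_16 → 13² + 7² = 218
218 = (13,10)_16 → 13² + 10² = 269
269 = (1,0,13)_16 → 1² + 0² + 13² = 170
170 = (10,10)_16 → 10² + 10² = 200
200 = (12,8)_16 → 12² + 8² = 208
208 = (13,0)_16 → 13² + 0² = 169
169 = (10,9)_16 → 10² + 9² = 181
181 = (11,5)_16 → 11² + 5² = 146
146 = (9,2)_16 → 9² + 2² = 85
85 = (5,5)_16 → 5² + 5² = 50
50 = (3,2)_16 → 3² + 2² = 13
13 = (13)_16 → 13² = 169  — 169 repeats.
That took 13 steps.

13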